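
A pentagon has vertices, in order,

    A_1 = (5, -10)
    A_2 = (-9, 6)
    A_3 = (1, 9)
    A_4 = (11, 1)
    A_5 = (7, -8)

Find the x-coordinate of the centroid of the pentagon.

Apply the shoelace formula. First the cross-terms c_i = x_i·y_{i+1} − x_{i+1}·y_i:
  -60, -87, -98, -95, -30  ⇒  2A = -370, A = -185.
Then Σ (x_i + x_{i+1})·c_i = -2310, so x̄ = -2310 / (6·(-185)) = 77/37.

77/37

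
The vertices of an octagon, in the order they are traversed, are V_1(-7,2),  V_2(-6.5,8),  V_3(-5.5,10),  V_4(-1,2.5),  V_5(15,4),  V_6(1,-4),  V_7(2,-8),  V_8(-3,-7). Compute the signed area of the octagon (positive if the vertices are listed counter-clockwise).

-133.125

Apply Gauss's area formula: 2A = Σ (x_i·y_{i+1} − x_{i+1}·y_i), indices taken mod 8.
V_1→V_2: (-7)(8) − (-6.5)(2) = -43
V_2→V_3: (-6.5)(10) − (-5.5)(8) = -21
V_3→V_4: (-5.5)(2.5) − (-1)(10) = -3.75
V_4→V_5: (-1)(4) − (15)(2.5) = -41.5
V_5→V_6: (15)(-4) − (1)(4) = -64
V_6→V_7: (1)(-8) − (2)(-4) = 0
V_7→V_8: (2)(-7) − (-3)(-8) = -38
V_8→V_1: (-3)(2) − (-7)(-7) = -55
Σ = -266.25
Signed area = Σ/2 = -133.125 (negative ⇒ clockwise traversal).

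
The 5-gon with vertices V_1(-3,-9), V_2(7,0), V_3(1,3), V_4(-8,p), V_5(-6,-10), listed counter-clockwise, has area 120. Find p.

4

The doubled signed area Σ (x_i y_{i+1} − x_{i+1} y_i) is linear in p.
With p=0 it equals 212; the coefficient of p is 7 (from the two edges through V_4).
So 7·p + 212 = 2·120 = 240 ⇒ p = 4.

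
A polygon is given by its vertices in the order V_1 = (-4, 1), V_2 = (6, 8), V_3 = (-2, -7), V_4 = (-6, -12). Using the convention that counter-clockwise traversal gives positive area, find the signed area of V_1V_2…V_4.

-68

Apply the shoelace formula: 2A = Σ (x_i·y_{i+1} − x_{i+1}·y_i), indices taken mod 4.
Cross-terms: -38, -26, -18, -54  ⇒  Σ = -136
Signed area = Σ/2 = -68 (negative ⇒ clockwise traversal).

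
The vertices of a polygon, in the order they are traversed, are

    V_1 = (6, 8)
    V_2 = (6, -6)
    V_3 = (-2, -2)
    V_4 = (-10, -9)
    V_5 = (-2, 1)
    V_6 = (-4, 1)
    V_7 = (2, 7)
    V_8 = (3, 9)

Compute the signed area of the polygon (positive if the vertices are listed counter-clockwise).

-99.5

Apply the shoelace (surveyor's) formula: 2A = Σ (x_i·y_{i+1} − x_{i+1}·y_i), indices taken mod 8.
Σ = (-84) + (-24) + (-2) + (-28) + (2) + (-30) + (-3) + (-30) = -199
Signed area = Σ/2 = -99.5 (negative ⇒ clockwise traversal).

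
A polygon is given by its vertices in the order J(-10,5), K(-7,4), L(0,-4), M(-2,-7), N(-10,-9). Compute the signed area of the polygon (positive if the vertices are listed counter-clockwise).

-88.5

Apply the surveyor's formula: 2A = Σ (x_i·y_{i+1} − x_{i+1}·y_i), indices taken mod 5.
Σ = (-5) + (28) + (-8) + (-52) + (-140) = -177
Signed area = Σ/2 = -88.5 (negative ⇒ clockwise traversal).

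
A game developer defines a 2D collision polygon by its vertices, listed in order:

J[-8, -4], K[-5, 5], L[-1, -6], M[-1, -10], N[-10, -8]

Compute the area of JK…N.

Apply Gauss's area formula: 2A = Σ (x_i·y_{i+1} − x_{i+1}·y_i), indices taken mod 5.
Cross-terms: -60, 35, 4, -92, -24  ⇒  Σ = -137
Area = |Σ|/2 = 68.5.

68.5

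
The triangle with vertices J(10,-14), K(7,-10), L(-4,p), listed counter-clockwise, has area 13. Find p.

The doubled signed area Σ (x_i y_{i+1} − x_{i+1} y_i) is linear in p.
With p=0 it equals 14; the coefficient of p is -3 (from the two edges through L).
So -3·p + 14 = 2·13 = 26 ⇒ p = -4.

-4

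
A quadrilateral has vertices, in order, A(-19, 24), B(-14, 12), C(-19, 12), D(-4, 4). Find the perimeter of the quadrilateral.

|AB| = √((5)² + (-12)²) = √169 = 13
|BC| = √((-5)² + (0)²) = √25 = 5
|CD| = √((15)² + (-8)²) = √289 = 17
|DA| = √((-15)² + (20)²) = √625 = 25
Perimeter = 13 + 5 + 17 + 25 = 60.

60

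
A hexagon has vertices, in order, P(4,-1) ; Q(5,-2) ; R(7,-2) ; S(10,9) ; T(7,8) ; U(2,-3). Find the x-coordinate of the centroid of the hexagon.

Apply the shoelace formula. First the cross-terms c_i = x_i·y_{i+1} − x_{i+1}·y_i:
  -3, 4, 83, 17, -37, 10  ⇒  2A = 74, A = 37.
Then Σ (x_i + x_{i+1})·c_i = 1448, so x̄ = 1448 / (6·37) = 724/111.

724/111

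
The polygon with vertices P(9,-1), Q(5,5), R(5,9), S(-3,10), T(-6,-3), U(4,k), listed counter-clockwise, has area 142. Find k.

Write out the shoelace sum; only the two edges meeting at U involve k:
2·Area = [((-6)·k − 4·(-3)) + (4·(-1) − 9·k)] + 216
       = -15·k + 224 = 284
⇒ k = -4.

-4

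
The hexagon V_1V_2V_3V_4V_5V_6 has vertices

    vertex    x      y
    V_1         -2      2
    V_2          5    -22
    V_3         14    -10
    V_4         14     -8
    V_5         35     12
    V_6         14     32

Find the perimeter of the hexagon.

134

|V_1V_2| = √((7)² + (-24)²) = √625 = 25
|V_2V_3| = √((9)² + (12)²) = √225 = 15
|V_3V_4| = √((0)² + (2)²) = √4 = 2
|V_4V_5| = √((21)² + (20)²) = √841 = 29
|V_5V_6| = √((-21)² + (20)²) = √841 = 29
|V_6V_1| = √((-16)² + (-30)²) = √1156 = 34
Perimeter = 25 + 15 + 2 + 29 + 29 + 34 = 134.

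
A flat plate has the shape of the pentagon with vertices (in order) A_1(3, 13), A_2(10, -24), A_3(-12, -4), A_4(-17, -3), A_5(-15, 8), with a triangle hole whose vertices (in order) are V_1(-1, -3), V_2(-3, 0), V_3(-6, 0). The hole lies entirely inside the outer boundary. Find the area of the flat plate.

476.5

Outer boundary:
Apply the surveyor's formula: 2A = Σ (x_i·y_{i+1} − x_{i+1}·y_i), indices taken mod 5.
Σ = (-202) + (-328) + (-32) + (-181) + (-219) = -962
Area = |Σ|/2 = 481.
Hole:
V_1→V_2: (-1)(0) − (-3)(-3) = -9
V_2→V_3: (-3)(0) − (-6)(0) = 0
V_3→V_1: (-6)(-3) − (-1)(0) = 18
Σ = 9
Area = |Σ|/2 = 4.5.
Net area = 481 − 4.5 = 476.5.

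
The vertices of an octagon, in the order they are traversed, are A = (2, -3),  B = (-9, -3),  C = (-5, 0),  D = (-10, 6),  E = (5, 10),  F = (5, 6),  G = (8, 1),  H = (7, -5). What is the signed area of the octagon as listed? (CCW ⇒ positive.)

-164.5

Apply the surveyor's formula: 2A = Σ (x_i·y_{i+1} − x_{i+1}·y_i), indices taken mod 8.
Σ = (-33) + (-15) + (-30) + (-130) + (-20) + (-43) + (-47) + (-11) = -329
Signed area = Σ/2 = -164.5 (negative ⇒ clockwise traversal).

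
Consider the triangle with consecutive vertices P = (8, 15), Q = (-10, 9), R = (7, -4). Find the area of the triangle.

168

Apply the surveyor's formula: 2A = Σ (x_i·y_{i+1} − x_{i+1}·y_i), indices taken mod 3.
Σ = (222) + (-23) + (137) = 336
Area = |Σ|/2 = 168.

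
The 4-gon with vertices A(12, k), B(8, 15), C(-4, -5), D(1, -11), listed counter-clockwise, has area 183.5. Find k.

2

The doubled signed area Σ (x_i y_{i+1} − x_{i+1} y_i) is linear in k.
With k=0 it equals 381; the coefficient of k is -7 (from the two edges through A).
So -7·k + 381 = 2·183.5 = 367 ⇒ k = 2.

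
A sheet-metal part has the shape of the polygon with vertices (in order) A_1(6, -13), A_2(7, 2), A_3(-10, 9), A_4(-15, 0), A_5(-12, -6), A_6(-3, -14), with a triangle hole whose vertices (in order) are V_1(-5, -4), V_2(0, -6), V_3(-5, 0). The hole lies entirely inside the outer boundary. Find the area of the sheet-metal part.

Outer boundary:
Apply Gauss's area formula: 2A = Σ (x_i·y_{i+1} − x_{i+1}·y_i), indices taken mod 6.
Σ = (103) + (83) + (135) + (90) + (150) + (123) = 684
Area = |Σ|/2 = 342.
Hole:
V_1→V_2: (-5)(-6) − (0)(-4) = 30
V_2→V_3: (0)(0) − (-5)(-6) = -30
V_3→V_1: (-5)(-4) − (-5)(0) = 20
Σ = 20
Area = |Σ|/2 = 10.
Net area = 342 − 10 = 332.

332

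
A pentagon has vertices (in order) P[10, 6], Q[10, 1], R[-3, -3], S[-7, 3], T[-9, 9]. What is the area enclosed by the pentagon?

143.5

Σ = (-50) + (-27) + (-30) + (-36) + (-144) = -287
Area = |Σ|/2 = 143.5.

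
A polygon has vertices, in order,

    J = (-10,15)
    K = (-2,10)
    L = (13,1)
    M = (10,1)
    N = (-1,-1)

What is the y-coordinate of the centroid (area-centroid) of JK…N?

1182/233

Apply the shoelace (surveyor's) formula. First the cross-terms c_i = x_i·y_{i+1} − x_{i+1}·y_i:
  -70, -132, 3, -9, -25  ⇒  2A = -233, A = -116.5.
Then Σ (y_i + y_{i+1})·c_i = -3546, so ȳ = -3546 / (6·(-116.5)) = 1182/233.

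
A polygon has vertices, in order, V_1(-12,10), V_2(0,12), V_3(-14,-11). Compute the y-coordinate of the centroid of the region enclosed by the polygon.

Apply Gauss's area formula. First the cross-terms c_i = x_i·y_{i+1} − x_{i+1}·y_i:
  -144, 168, -272  ⇒  2A = -248, A = -124.
Then Σ (y_i + y_{i+1})·c_i = -2728, so ȳ = -2728 / (6·(-124)) = 11/3.

11/3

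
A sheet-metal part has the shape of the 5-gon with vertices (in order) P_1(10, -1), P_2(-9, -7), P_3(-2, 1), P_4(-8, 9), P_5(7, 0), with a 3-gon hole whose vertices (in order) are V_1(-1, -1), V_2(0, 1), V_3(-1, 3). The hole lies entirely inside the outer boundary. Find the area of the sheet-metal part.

Outer boundary:
P_1→P_2: (10)(-7) − (-9)(-1) = -79
P_2→P_3: (-9)(1) − (-2)(-7) = -23
P_3→P_4: (-2)(9) − (-8)(1) = -10
P_4→P_5: (-8)(0) − (7)(9) = -63
P_5→P_1: (7)(-1) − (10)(0) = -7
Σ = -182
Area = |Σ|/2 = 91.
Hole:
V_1→V_2: (-1)(1) − (0)(-1) = -1
V_2→V_3: (0)(3) − (-1)(1) = 1
V_3→V_1: (-1)(-1) − (-1)(3) = 4
Σ = 4
Area = |Σ|/2 = 2.
Net area = 91 − 2 = 89.

89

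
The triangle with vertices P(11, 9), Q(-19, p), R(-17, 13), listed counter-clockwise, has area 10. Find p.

14

The doubled signed area Σ (x_i y_{i+1} − x_{i+1} y_i) is linear in p.
With p=0 it equals -372; the coefficient of p is 28 (from the two edges through Q).
So 28·p + -372 = 2·10 = 20 ⇒ p = 14.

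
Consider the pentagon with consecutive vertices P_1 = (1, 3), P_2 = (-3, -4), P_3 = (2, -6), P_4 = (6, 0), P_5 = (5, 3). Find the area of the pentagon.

48.5

Apply the surveyor's formula: 2A = Σ (x_i·y_{i+1} − x_{i+1}·y_i), indices taken mod 5.
Σ = (5) + (26) + (36) + (18) + (12) = 97
Area = |Σ|/2 = 48.5.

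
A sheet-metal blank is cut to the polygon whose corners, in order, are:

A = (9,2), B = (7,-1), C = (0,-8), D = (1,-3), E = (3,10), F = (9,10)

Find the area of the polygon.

92

Apply the surveyor's formula: 2A = Σ (x_i·y_{i+1} − x_{i+1}·y_i), indices taken mod 6.
A→B: (9)(-1) − (7)(2) = -23
B→C: (7)(-8) − (0)(-1) = -56
C→D: (0)(-3) − (1)(-8) = 8
D→E: (1)(10) − (3)(-3) = 19
E→F: (3)(10) − (9)(10) = -60
F→A: (9)(2) − (9)(10) = -72
Σ = -184
Area = |Σ|/2 = 92.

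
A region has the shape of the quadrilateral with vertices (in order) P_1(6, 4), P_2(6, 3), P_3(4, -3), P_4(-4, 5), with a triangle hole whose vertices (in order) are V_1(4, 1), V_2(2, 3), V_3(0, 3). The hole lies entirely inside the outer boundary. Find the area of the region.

Outer boundary:
Apply Gauss's area formula: 2A = Σ (x_i·y_{i+1} − x_{i+1}·y_i), indices taken mod 4.
P_1→P_2: (6)(3) − (6)(4) = -6
P_2→P_3: (6)(-3) − (4)(3) = -30
P_3→P_4: (4)(5) − (-4)(-3) = 8
P_4→P_1: (-4)(4) − (6)(5) = -46
Σ = -74
Area = |Σ|/2 = 37.
Hole:
Cross-terms: 10, 6, -12  ⇒  Σ = 4
Area = |Σ|/2 = 2.
Net area = 37 − 2 = 35.

35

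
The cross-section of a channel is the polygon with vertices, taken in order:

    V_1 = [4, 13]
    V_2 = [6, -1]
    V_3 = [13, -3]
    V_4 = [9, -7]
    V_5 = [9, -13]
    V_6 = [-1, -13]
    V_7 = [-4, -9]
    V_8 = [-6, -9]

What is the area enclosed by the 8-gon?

Apply the surveyor's formula: 2A = Σ (x_i·y_{i+1} − x_{i+1}·y_i), indices taken mod 8.
Σ = (-82) + (-5) + (-64) + (-54) + (-130) + (-43) + (-18) + (-42) = -438
Area = |Σ|/2 = 219.

219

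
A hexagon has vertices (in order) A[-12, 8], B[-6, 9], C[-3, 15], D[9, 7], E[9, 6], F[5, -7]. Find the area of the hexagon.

212.5

Apply the surveyor's formula: 2A = Σ (x_i·y_{i+1} − x_{i+1}·y_i), indices taken mod 6.
Cross-terms: -60, -63, -156, -9, -93, -44  ⇒  Σ = -425
Area = |Σ|/2 = 212.5.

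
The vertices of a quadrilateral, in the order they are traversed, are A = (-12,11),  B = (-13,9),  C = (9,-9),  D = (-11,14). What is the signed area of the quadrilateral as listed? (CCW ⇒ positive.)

72.5

Σ = (35) + (36) + (27) + (47) = 145
Signed area = Σ/2 = 72.5 (positive ⇒ counter-clockwise traversal).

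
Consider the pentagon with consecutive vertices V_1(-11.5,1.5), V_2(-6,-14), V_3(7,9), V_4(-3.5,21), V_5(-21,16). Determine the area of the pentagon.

Apply the shoelace (surveyor's) formula: 2A = Σ (x_i·y_{i+1} − x_{i+1}·y_i), indices taken mod 5.
Σ = (170) + (44) + (178.5) + (385) + (152.5) = 930
Area = |Σ|/2 = 465.

465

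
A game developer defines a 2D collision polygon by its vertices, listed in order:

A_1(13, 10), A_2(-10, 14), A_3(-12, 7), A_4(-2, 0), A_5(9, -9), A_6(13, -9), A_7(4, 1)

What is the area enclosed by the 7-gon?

262

Apply Gauss's area formula: 2A = Σ (x_i·y_{i+1} − x_{i+1}·y_i), indices taken mod 7.
Cross-terms: 282, 98, 14, 18, 36, 49, 27  ⇒  Σ = 524
Area = |Σ|/2 = 262.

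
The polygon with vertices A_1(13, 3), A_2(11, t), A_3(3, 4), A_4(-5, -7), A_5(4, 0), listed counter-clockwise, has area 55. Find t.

6

Write out the shoelace sum; only the two edges meeting at A_2 involve t:
2·Area = [(13·t − 11·3) + (11·4 − 3·t)] + 39
       = 10·t + 50 = 110
⇒ t = 6.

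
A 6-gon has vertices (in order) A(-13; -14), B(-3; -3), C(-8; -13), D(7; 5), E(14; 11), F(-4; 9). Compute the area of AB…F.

Apply the shoelace formula: 2A = Σ (x_i·y_{i+1} − x_{i+1}·y_i), indices taken mod 6.
A→B: (-13)(-3) − (-3)(-14) = -3
B→C: (-3)(-13) − (-8)(-3) = 15
C→D: (-8)(5) − (7)(-13) = 51
D→E: (7)(11) − (14)(5) = 7
E→F: (14)(9) − (-4)(11) = 170
F→A: (-4)(-14) − (-13)(9) = 173
Σ = 413
Area = |Σ|/2 = 206.5.

206.5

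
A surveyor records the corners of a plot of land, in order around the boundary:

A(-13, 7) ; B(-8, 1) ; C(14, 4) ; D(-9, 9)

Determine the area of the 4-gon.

Apply Gauss's area formula: 2A = Σ (x_i·y_{i+1} − x_{i+1}·y_i), indices taken mod 4.
Σ = (43) + (-46) + (162) + (54) = 213
Area = |Σ|/2 = 106.5.

106.5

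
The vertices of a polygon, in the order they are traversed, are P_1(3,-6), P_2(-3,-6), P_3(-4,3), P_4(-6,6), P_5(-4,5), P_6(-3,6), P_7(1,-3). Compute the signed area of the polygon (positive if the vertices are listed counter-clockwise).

Apply the shoelace (surveyor's) formula: 2A = Σ (x_i·y_{i+1} − x_{i+1}·y_i), indices taken mod 7.
Cross-terms: -36, -33, -6, -6, -9, 3, 3  ⇒  Σ = -84
Signed area = Σ/2 = -42 (negative ⇒ clockwise traversal).

-42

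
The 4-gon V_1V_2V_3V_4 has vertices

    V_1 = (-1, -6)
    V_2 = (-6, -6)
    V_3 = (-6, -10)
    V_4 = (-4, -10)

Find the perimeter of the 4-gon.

|V_1V_2| = √((-5)² + (0)²) = √25 = 5
|V_2V_3| = √((0)² + (-4)²) = √16 = 4
|V_3V_4| = √((2)² + (0)²) = √4 = 2
|V_4V_1| = √((3)² + (4)²) = √25 = 5
Perimeter = 5 + 4 + 2 + 5 = 16.

16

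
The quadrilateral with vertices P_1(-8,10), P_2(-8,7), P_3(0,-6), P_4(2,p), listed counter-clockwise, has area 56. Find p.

Write out the shoelace sum; only the two edges meeting at P_4 involve p:
2·Area = [(0·p − 2·(-6)) + (2·10 − (-8)·p)] + 72
       = 8·p + 104 = 112
⇒ p = 1.

1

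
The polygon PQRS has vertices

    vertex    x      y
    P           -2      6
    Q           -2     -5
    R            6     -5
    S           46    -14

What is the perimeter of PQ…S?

|PQ| = √((0)² + (-11)²) = √121 = 11
|QR| = √((8)² + (0)²) = √64 = 8
|RS| = √((40)² + (-9)²) = √1681 = 41
|SP| = √((-48)² + (20)²) = √2704 = 52
Perimeter = 11 + 8 + 41 + 52 = 112.

112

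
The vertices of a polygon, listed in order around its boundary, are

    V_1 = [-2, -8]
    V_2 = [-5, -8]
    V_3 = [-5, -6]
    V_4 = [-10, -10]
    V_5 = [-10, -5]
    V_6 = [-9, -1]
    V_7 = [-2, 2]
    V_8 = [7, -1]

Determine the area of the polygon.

109.5

Apply Gauss's area formula: 2A = Σ (x_i·y_{i+1} − x_{i+1}·y_i), indices taken mod 8.
Σ = (-24) + (-10) + (-10) + (-50) + (-35) + (-20) + (-12) + (-58) = -219
Area = |Σ|/2 = 109.5.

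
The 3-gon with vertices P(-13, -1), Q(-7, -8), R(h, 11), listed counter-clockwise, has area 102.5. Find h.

Write out the shoelace sum; only the two edges meeting at R involve h:
2·Area = [((-7)·11 − h·(-8)) + (h·(-1) − (-13)·11)] + 97
       = 7·h + 163 = 205
⇒ h = 6.

6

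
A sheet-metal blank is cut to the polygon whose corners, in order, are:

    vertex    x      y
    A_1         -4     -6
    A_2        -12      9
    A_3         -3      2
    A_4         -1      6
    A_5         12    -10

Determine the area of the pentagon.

147.5

Σ = (-108) + (3) + (-16) + (-62) + (-112) = -295
Area = |Σ|/2 = 147.5.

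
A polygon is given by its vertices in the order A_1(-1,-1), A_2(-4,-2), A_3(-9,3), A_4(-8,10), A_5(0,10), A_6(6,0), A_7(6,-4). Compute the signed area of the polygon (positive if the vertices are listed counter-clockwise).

Apply the surveyor's formula: 2A = Σ (x_i·y_{i+1} − x_{i+1}·y_i), indices taken mod 7.
Cross-terms: -2, -30, -66, -80, -60, -24, -10  ⇒  Σ = -272
Signed area = Σ/2 = -136 (negative ⇒ clockwise traversal).

-136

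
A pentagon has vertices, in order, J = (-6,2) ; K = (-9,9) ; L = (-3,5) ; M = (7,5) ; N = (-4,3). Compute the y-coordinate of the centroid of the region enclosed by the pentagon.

770/159

Apply the shoelace formula. First the cross-terms c_i = x_i·y_{i+1} − x_{i+1}·y_i:
  -36, -18, -50, 41, 10  ⇒  2A = -53, A = -26.5.
Then Σ (y_i + y_{i+1})·c_i = -770, so ȳ = -770 / (6·(-26.5)) = 770/159.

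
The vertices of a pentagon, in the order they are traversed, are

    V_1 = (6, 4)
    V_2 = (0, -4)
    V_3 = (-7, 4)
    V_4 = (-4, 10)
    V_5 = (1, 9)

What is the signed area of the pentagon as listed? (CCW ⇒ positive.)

Apply the shoelace (surveyor's) formula: 2A = Σ (x_i·y_{i+1} − x_{i+1}·y_i), indices taken mod 5.
Σ = (-24) + (-28) + (-54) + (-46) + (-50) = -202
Signed area = Σ/2 = -101 (negative ⇒ clockwise traversal).

-101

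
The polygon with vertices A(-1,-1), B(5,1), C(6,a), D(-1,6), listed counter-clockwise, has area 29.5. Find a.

3

The doubled signed area Σ (x_i y_{i+1} − x_{i+1} y_i) is linear in a.
With a=0 it equals 41; the coefficient of a is 6 (from the two edges through C).
So 6·a + 41 = 2·29.5 = 59 ⇒ a = 3.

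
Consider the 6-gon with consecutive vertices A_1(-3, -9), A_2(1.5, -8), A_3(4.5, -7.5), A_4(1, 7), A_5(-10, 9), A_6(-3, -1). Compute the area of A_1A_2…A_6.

Σ = (37.5) + (24.75) + (39) + (79) + (37) + (24) = 241.25
Area = |Σ|/2 = 120.625.

120.625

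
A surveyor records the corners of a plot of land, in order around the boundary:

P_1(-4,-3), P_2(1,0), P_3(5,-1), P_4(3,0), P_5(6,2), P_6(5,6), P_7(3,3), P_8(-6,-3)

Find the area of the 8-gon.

Apply the shoelace formula: 2A = Σ (x_i·y_{i+1} − x_{i+1}·y_i), indices taken mod 8.
Cross-terms: 3, -1, 3, 6, 26, -3, 9, 6  ⇒  Σ = 49
Area = |Σ|/2 = 24.5.

24.5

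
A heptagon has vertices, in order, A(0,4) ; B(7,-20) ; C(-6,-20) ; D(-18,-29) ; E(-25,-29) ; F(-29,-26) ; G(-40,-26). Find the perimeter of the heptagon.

|AB| = √((7)² + (-24)²) = √625 = 25
|BC| = √((-13)² + (0)²) = √169 = 13
|CD| = √((-12)² + (-9)²) = √225 = 15
|DE| = √((-7)² + (0)²) = √49 = 7
|EF| = √((-4)² + (3)²) = √25 = 5
|FG| = √((-11)² + (0)²) = √121 = 11
|GA| = √((40)² + (30)²) = √2500 = 50
Perimeter = 25 + 13 + 15 + 7 + 5 + 11 + 50 = 126.

126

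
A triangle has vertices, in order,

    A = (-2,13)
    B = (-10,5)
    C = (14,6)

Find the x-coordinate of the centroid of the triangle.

Apply Gauss's area formula. First the cross-terms c_i = x_i·y_{i+1} − x_{i+1}·y_i:
  120, -130, 194  ⇒  2A = 184, A = 92.
Then Σ (x_i + x_{i+1})·c_i = 368, so x̄ = 368 / (6·92) = 2/3.

2/3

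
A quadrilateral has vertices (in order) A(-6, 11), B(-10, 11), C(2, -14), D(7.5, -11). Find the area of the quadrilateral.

130.75

Apply the surveyor's formula: 2A = Σ (x_i·y_{i+1} − x_{i+1}·y_i), indices taken mod 4.
Σ = (44) + (118) + (83) + (16.5) = 261.5
Area = |Σ|/2 = 130.75.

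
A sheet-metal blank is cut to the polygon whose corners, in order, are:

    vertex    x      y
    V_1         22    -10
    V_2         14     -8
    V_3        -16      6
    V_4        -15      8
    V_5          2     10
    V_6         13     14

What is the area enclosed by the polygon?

412

Cross-terms: -36, -44, -38, -166, -102, -438  ⇒  Σ = -824
Area = |Σ|/2 = 412.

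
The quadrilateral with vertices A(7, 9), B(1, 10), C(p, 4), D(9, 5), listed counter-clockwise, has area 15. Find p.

9

The doubled signed area Σ (x_i y_{i+1} − x_{i+1} y_i) is linear in p.
With p=0 it equals 75; the coefficient of p is -5 (from the two edges through C).
So -5·p + 75 = 2·15 = 30 ⇒ p = 9.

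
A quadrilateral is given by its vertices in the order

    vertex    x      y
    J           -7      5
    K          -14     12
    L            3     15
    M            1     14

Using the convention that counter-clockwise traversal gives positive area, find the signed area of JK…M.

Σ = (-14) + (-246) + (27) + (103) = -130
Signed area = Σ/2 = -65 (negative ⇒ clockwise traversal).

-65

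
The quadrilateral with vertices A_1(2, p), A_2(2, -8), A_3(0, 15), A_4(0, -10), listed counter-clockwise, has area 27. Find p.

-10

Write out the shoelace sum; only the two edges meeting at A_1 involve p:
2·Area = [(0·p − 2·(-10)) + (2·(-8) − 2·p)] + 30
       = -2·p + 34 = 54
⇒ p = -10.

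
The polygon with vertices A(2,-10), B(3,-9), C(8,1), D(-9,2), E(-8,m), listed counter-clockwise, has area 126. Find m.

-4

Write out the shoelace sum; only the two edges meeting at E involve m:
2·Area = [((-9)·m − (-8)·2) + ((-8)·(-10) − 2·m)] + 112
       = -11·m + 208 = 252
⇒ m = -4.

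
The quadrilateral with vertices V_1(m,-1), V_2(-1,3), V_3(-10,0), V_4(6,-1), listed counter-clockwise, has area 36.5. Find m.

10

The doubled signed area Σ (x_i y_{i+1} − x_{i+1} y_i) is linear in m.
With m=0 it equals 33; the coefficient of m is 4 (from the two edges through V_1).
So 4·m + 33 = 2·36.5 = 73 ⇒ m = 10.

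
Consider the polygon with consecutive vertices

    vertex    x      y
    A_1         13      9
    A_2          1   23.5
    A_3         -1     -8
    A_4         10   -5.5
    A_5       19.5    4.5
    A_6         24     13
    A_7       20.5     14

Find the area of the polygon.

Apply the shoelace (surveyor's) formula: 2A = Σ (x_i·y_{i+1} − x_{i+1}·y_i), indices taken mod 7.
Cross-terms: 296.5, 15.5, 85.5, 152.25, 145.5, 69.5, 2.5  ⇒  Σ = 767.25
Area = |Σ|/2 = 383.625.

383.625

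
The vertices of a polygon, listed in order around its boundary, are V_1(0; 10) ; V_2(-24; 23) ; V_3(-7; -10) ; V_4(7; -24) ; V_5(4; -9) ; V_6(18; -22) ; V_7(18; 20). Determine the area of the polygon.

961

Apply the surveyor's formula: 2A = Σ (x_i·y_{i+1} − x_{i+1}·y_i), indices taken mod 7.
Cross-terms: 240, 401, 238, 33, 74, 756, 180  ⇒  Σ = 1922
Area = |Σ|/2 = 961.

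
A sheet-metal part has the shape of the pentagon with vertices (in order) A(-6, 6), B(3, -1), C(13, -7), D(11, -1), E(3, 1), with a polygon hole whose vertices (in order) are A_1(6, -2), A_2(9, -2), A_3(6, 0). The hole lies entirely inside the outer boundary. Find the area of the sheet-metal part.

Outer boundary:
Apply the shoelace (surveyor's) formula: 2A = Σ (x_i·y_{i+1} − x_{i+1}·y_i), indices taken mod 5.
Cross-terms: -12, -8, 64, 14, 24  ⇒  Σ = 82
Area = |Σ|/2 = 41.
Hole:
Apply the shoelace formula: 2A = Σ (x_i·y_{i+1} − x_{i+1}·y_i), indices taken mod 3.
Cross-terms: 6, 12, -12  ⇒  Σ = 6
Area = |Σ|/2 = 3.
Net area = 41 − 3 = 38.

38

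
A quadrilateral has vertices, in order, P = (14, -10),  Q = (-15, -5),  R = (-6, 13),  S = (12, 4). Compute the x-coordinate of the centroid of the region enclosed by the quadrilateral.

Apply the shoelace formula. First the cross-terms c_i = x_i·y_{i+1} − x_{i+1}·y_i:
  -220, -225, -180, -176  ⇒  2A = -801, A = -400.5.
Then Σ (x_i + x_{i+1})·c_i = -711, so x̄ = -711 / (6·(-400.5)) = 79/267.

79/267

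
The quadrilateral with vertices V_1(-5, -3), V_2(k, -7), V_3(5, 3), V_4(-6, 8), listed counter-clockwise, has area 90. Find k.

-1

The doubled signed area Σ (x_i y_{i+1} − x_{i+1} y_i) is linear in k.
With k=0 it equals 186; the coefficient of k is 6 (from the two edges through V_2).
So 6·k + 186 = 2·90 = 180 ⇒ k = -1.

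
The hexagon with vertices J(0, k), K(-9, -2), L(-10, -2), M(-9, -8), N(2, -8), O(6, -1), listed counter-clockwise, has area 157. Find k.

Write out the shoelace sum; only the two edges meeting at J involve k:
2·Area = [(6·k − 0·(-1)) + (0·(-2) − (-9)·k)] + 194
       = 15·k + 194 = 314
⇒ k = 8.

8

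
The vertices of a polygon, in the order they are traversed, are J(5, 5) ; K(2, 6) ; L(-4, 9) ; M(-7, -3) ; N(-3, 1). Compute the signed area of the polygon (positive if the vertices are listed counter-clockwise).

50.5

Σ = (20) + (42) + (75) + (-16) + (-20) = 101
Signed area = Σ/2 = 50.5 (positive ⇒ counter-clockwise traversal).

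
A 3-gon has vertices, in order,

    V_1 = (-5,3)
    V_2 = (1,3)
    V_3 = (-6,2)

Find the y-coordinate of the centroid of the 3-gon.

Apply the shoelace (surveyor's) formula. First the cross-terms c_i = x_i·y_{i+1} − x_{i+1}·y_i:
  -18, 20, -8  ⇒  2A = -6, A = -3.
Then Σ (y_i + y_{i+1})·c_i = -48, so ȳ = -48 / (6·(-3)) = 8/3.

8/3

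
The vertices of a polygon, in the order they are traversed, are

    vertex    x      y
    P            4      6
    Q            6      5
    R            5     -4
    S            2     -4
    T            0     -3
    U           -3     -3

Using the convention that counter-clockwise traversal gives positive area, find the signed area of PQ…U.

-49

Apply the shoelace (surveyor's) formula: 2A = Σ (x_i·y_{i+1} − x_{i+1}·y_i), indices taken mod 6.
P→Q: (4)(5) − (6)(6) = -16
Q→R: (6)(-4) − (5)(5) = -49
R→S: (5)(-4) − (2)(-4) = -12
S→T: (2)(-3) − (0)(-4) = -6
T→U: (0)(-3) − (-3)(-3) = -9
U→P: (-3)(6) − (4)(-3) = -6
Σ = -98
Signed area = Σ/2 = -49 (negative ⇒ clockwise traversal).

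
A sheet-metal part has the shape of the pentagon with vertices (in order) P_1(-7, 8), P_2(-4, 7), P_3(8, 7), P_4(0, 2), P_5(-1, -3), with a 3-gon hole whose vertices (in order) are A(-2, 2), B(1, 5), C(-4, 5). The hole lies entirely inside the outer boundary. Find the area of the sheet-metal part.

48.5

Outer boundary:
Apply the surveyor's formula: 2A = Σ (x_i·y_{i+1} − x_{i+1}·y_i), indices taken mod 5.
P_1→P_2: (-7)(7) − (-4)(8) = -17
P_2→P_3: (-4)(7) − (8)(7) = -84
P_3→P_4: (8)(2) − (0)(7) = 16
P_4→P_5: (0)(-3) − (-1)(2) = 2
P_5→P_1: (-1)(8) − (-7)(-3) = -29
Σ = -112
Area = |Σ|/2 = 56.
Hole:
Apply the shoelace (surveyor's) formula: 2A = Σ (x_i·y_{i+1} − x_{i+1}·y_i), indices taken mod 3.
Σ = (-12) + (25) + (2) = 15
Area = |Σ|/2 = 7.5.
Net area = 56 − 7.5 = 48.5.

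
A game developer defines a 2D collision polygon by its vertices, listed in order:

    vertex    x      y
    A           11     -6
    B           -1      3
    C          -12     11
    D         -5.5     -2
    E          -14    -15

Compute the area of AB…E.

220

Apply Gauss's area formula: 2A = Σ (x_i·y_{i+1} − x_{i+1}·y_i), indices taken mod 5.
Σ = (27) + (25) + (84.5) + (54.5) + (249) = 440
Area = |Σ|/2 = 220.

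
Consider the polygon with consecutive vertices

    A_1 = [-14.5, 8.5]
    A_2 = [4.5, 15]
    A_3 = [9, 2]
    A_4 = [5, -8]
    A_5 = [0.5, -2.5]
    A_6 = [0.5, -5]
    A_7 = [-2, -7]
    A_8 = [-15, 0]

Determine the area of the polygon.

Apply the surveyor's formula: 2A = Σ (x_i·y_{i+1} − x_{i+1}·y_i), indices taken mod 8.
A_1→A_2: (-14.5)(15) − (4.5)(8.5) = -255.75
A_2→A_3: (4.5)(2) − (9)(15) = -126
A_3→A_4: (9)(-8) − (5)(2) = -82
A_4→A_5: (5)(-2.5) − (0.5)(-8) = -8.5
A_5→A_6: (0.5)(-5) − (0.5)(-2.5) = -1.25
A_6→A_7: (0.5)(-7) − (-2)(-5) = -13.5
A_7→A_8: (-2)(0) − (-15)(-7) = -105
A_8→A_1: (-15)(8.5) − (-14.5)(0) = -127.5
Σ = -719.5
Area = |Σ|/2 = 359.75.

359.75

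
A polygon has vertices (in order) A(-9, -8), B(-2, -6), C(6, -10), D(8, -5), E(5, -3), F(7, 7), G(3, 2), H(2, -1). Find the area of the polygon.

81

Cross-terms: 38, 56, 50, 1, 56, -7, -7, -25  ⇒  Σ = 162
Area = |Σ|/2 = 81.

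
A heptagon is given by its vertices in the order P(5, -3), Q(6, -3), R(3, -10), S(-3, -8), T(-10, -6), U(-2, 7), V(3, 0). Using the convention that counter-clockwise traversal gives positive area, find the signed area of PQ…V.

P→Q: (5)(-3) − (6)(-3) = 3
Q→R: (6)(-10) − (3)(-3) = -51
R→S: (3)(-8) − (-3)(-10) = -54
S→T: (-3)(-6) − (-10)(-8) = -62
T→U: (-10)(7) − (-2)(-6) = -82
U→V: (-2)(0) − (3)(7) = -21
V→P: (3)(-3) − (5)(0) = -9
Σ = -276
Signed area = Σ/2 = -138 (negative ⇒ clockwise traversal).

-138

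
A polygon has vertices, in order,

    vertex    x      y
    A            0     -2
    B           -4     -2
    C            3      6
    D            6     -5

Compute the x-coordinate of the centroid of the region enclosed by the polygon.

481/267

Apply the surveyor's formula. First the cross-terms c_i = x_i·y_{i+1} − x_{i+1}·y_i:
  -8, -18, -51, -12  ⇒  2A = -89, A = -44.5.
Then Σ (x_i + x_{i+1})·c_i = -481, so x̄ = -481 / (6·(-44.5)) = 481/267.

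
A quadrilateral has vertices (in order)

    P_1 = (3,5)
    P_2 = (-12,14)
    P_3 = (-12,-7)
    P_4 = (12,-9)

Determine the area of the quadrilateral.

316.5

Apply the surveyor's formula: 2A = Σ (x_i·y_{i+1} − x_{i+1}·y_i), indices taken mod 4.
Cross-terms: 102, 252, 192, 87  ⇒  Σ = 633
Area = |Σ|/2 = 316.5.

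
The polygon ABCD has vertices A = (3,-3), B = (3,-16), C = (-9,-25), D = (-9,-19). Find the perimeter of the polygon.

54

|AB| = √((0)² + (-13)²) = √169 = 13
|BC| = √((-12)² + (-9)²) = √225 = 15
|CD| = √((0)² + (6)²) = √36 = 6
|DA| = √((12)² + (16)²) = √400 = 20
Perimeter = 13 + 15 + 6 + 20 = 54.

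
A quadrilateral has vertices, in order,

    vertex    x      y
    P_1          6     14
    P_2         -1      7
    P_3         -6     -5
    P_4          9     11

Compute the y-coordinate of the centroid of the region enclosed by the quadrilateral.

1322/213

Apply the shoelace (surveyor's) formula. First the cross-terms c_i = x_i·y_{i+1} − x_{i+1}·y_i:
  56, 47, -21, 60  ⇒  2A = 142, A = 71.
Then Σ (y_i + y_{i+1})·c_i = 2644, so ȳ = 2644 / (6·71) = 1322/213.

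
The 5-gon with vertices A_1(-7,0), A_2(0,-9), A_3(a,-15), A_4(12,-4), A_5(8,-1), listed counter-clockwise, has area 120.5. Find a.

The doubled signed area Σ (x_i y_{i+1} − x_{i+1} y_i) is linear in a.
With a=0 it equals 256; the coefficient of a is 5 (from the two edges through A_3).
So 5·a + 256 = 2·120.5 = 241 ⇒ a = -3.

-3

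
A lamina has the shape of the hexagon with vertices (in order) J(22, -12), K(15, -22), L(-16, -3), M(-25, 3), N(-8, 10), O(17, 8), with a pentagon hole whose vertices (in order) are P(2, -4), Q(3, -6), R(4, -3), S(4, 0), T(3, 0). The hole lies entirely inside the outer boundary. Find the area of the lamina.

Outer boundary:
Σ = (-304) + (-397) + (-123) + (-226) + (-234) + (-380) = -1664
Area = |Σ|/2 = 832.
Hole:
Apply Gauss's area formula: 2A = Σ (x_i·y_{i+1} − x_{i+1}·y_i), indices taken mod 5.
Σ = (0) + (15) + (12) + (0) + (-12) = 15
Area = |Σ|/2 = 7.5.
Net area = 832 − 7.5 = 824.5.

824.5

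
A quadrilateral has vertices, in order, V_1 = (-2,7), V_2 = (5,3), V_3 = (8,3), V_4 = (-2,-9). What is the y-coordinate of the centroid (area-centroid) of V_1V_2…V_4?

1/111

Apply the shoelace formula. First the cross-terms c_i = x_i·y_{i+1} − x_{i+1}·y_i:
  -41, -9, -66, -32  ⇒  2A = -148, A = -74.
Then Σ (y_i + y_{i+1})·c_i = -4, so ȳ = -4 / (6·(-74)) = 1/111.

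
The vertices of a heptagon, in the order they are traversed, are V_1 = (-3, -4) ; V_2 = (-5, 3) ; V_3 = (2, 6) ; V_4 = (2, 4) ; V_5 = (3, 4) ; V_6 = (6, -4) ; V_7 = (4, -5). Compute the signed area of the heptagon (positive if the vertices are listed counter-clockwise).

Apply Gauss's area formula: 2A = Σ (x_i·y_{i+1} − x_{i+1}·y_i), indices taken mod 7.
Σ = (-29) + (-36) + (-4) + (-4) + (-36) + (-14) + (-31) = -154
Signed area = Σ/2 = -77 (negative ⇒ clockwise traversal).

-77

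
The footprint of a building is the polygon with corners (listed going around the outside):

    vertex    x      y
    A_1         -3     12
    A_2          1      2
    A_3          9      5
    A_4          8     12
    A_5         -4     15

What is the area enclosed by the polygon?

101

A_1→A_2: (-3)(2) − (1)(12) = -18
A_2→A_3: (1)(5) − (9)(2) = -13
A_3→A_4: (9)(12) − (8)(5) = 68
A_4→A_5: (8)(15) − (-4)(12) = 168
A_5→A_1: (-4)(12) − (-3)(15) = -3
Σ = 202
Area = |Σ|/2 = 101.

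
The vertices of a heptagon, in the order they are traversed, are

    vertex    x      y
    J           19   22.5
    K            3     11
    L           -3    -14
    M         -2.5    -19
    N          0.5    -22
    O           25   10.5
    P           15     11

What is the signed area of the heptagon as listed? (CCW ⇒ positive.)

510.125

Apply the shoelace (surveyor's) formula: 2A = Σ (x_i·y_{i+1} − x_{i+1}·y_i), indices taken mod 7.
Cross-terms: 141.5, -9, 22, 64.5, 555.25, 117.5, 128.5  ⇒  Σ = 1020.25
Signed area = Σ/2 = 510.125 (positive ⇒ counter-clockwise traversal).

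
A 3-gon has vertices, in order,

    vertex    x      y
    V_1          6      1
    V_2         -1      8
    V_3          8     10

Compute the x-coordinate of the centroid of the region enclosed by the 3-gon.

Apply the surveyor's formula. First the cross-terms c_i = x_i·y_{i+1} − x_{i+1}·y_i:
  49, -74, -52  ⇒  2A = -77, A = -38.5.
Then Σ (x_i + x_{i+1})·c_i = -1001, so x̄ = -1001 / (6·(-38.5)) = 13/3.

13/3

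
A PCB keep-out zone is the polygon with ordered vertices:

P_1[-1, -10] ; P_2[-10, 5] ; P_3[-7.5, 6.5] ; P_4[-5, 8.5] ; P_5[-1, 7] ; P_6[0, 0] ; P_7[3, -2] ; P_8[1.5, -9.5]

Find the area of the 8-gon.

Apply Gauss's area formula: 2A = Σ (x_i·y_{i+1} − x_{i+1}·y_i), indices taken mod 8.
Σ = (-105) + (-27.5) + (-31.25) + (-26.5) + (0) + (0) + (-25.5) + (-24.5) = -240.25
Area = |Σ|/2 = 120.125.

120.125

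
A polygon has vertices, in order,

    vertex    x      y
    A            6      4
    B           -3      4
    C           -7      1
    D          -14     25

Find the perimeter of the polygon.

|AB| = √((-9)² + (0)²) = √81 = 9
|BC| = √((-4)² + (-3)²) = √25 = 5
|CD| = √((-7)² + (24)²) = √625 = 25
|DA| = √((20)² + (-21)²) = √841 = 29
Perimeter = 9 + 5 + 25 + 29 = 68.

68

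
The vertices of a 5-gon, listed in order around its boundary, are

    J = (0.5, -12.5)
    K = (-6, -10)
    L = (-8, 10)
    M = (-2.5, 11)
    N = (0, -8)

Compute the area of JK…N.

129.5

Apply the surveyor's formula: 2A = Σ (x_i·y_{i+1} − x_{i+1}·y_i), indices taken mod 5.
J→K: (0.5)(-10) − (-6)(-12.5) = -80
K→L: (-6)(10) − (-8)(-10) = -140
L→M: (-8)(11) − (-2.5)(10) = -63
M→N: (-2.5)(-8) − (0)(11) = 20
N→J: (0)(-12.5) − (0.5)(-8) = 4
Σ = -259
Area = |Σ|/2 = 129.5.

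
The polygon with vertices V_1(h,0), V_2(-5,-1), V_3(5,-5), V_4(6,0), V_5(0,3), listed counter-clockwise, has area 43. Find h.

The doubled signed area Σ (x_i y_{i+1} − x_{i+1} y_i) is linear in h.
With h=0 it equals 78; the coefficient of h is -4 (from the two edges through V_1).
So -4·h + 78 = 2·43 = 86 ⇒ h = -2.

-2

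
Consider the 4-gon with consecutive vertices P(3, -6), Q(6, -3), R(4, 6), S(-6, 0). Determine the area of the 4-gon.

Apply the shoelace formula: 2A = Σ (x_i·y_{i+1} − x_{i+1}·y_i), indices taken mod 4.
Σ = (27) + (48) + (36) + (36) = 147
Area = |Σ|/2 = 73.5.

73.5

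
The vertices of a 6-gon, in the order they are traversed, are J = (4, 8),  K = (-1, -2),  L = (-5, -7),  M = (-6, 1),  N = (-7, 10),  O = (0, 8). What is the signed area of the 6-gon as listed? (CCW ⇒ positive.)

-95.5

J→K: (4)(-2) − (-1)(8) = 0
K→L: (-1)(-7) − (-5)(-2) = -3
L→M: (-5)(1) − (-6)(-7) = -47
M→N: (-6)(10) − (-7)(1) = -53
N→O: (-7)(8) − (0)(10) = -56
O→J: (0)(8) − (4)(8) = -32
Σ = -191
Signed area = Σ/2 = -95.5 (negative ⇒ clockwise traversal).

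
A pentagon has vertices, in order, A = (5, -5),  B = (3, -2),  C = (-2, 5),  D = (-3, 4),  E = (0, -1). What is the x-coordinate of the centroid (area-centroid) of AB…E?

Apply Gauss's area formula. First the cross-terms c_i = x_i·y_{i+1} − x_{i+1}·y_i:
  5, 11, 7, 3, 5  ⇒  2A = 31, A = 15.5.
Then Σ (x_i + x_{i+1})·c_i = 32, so x̄ = 32 / (6·15.5) = 32/93.

32/93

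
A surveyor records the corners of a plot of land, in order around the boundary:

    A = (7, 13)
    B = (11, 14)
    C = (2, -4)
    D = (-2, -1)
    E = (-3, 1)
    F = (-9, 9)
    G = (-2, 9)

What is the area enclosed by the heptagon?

Apply the shoelace (surveyor's) formula: 2A = Σ (x_i·y_{i+1} − x_{i+1}·y_i), indices taken mod 7.
A→B: (7)(14) − (11)(13) = -45
B→C: (11)(-4) − (2)(14) = -72
C→D: (2)(-1) − (-2)(-4) = -10
D→E: (-2)(1) − (-3)(-1) = -5
E→F: (-3)(9) − (-9)(1) = -18
F→G: (-9)(9) − (-2)(9) = -63
G→A: (-2)(13) − (7)(9) = -89
Σ = -302
Area = |Σ|/2 = 151.

151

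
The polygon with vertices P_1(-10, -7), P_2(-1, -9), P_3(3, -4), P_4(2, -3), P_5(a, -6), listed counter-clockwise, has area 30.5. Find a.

Write out the shoelace sum; only the two edges meeting at P_5 involve a:
2·Area = [(2·(-6) − a·(-3)) + (a·(-7) − (-10)·(-6))] + 113
       = -4·a + 41 = 61
⇒ a = -5.

-5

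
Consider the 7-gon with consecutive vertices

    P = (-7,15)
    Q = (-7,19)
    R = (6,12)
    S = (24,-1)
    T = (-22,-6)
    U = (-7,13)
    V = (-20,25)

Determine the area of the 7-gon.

527

P→Q: (-7)(19) − (-7)(15) = -28
Q→R: (-7)(12) − (6)(19) = -198
R→S: (6)(-1) − (24)(12) = -294
S→T: (24)(-6) − (-22)(-1) = -166
T→U: (-22)(13) − (-7)(-6) = -328
U→V: (-7)(25) − (-20)(13) = 85
V→P: (-20)(15) − (-7)(25) = -125
Σ = -1054
Area = |Σ|/2 = 527.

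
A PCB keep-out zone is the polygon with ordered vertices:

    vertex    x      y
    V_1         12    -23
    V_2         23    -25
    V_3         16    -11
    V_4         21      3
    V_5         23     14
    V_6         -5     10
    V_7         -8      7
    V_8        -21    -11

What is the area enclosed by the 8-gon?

1037.5

Σ = (229) + (147) + (279) + (225) + (300) + (45) + (235) + (615) = 2075
Area = |Σ|/2 = 1037.5.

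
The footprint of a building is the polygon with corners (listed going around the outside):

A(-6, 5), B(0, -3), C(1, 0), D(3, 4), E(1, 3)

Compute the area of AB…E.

26.5

A→B: (-6)(-3) − (0)(5) = 18
B→C: (0)(0) − (1)(-3) = 3
C→D: (1)(4) − (3)(0) = 4
D→E: (3)(3) − (1)(4) = 5
E→A: (1)(5) − (-6)(3) = 23
Σ = 53
Area = |Σ|/2 = 26.5.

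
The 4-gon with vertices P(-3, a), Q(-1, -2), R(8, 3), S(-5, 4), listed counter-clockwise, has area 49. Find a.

-5

Write out the shoelace sum; only the two edges meeting at P involve a:
2·Area = [((-5)·a − (-3)·4) + ((-3)·(-2) − (-1)·a)] + 60
       = -4·a + 78 = 98
⇒ a = -5.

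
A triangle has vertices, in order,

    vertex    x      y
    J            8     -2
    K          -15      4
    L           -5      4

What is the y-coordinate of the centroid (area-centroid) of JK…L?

Apply the shoelace (surveyor's) formula. First the cross-terms c_i = x_i·y_{i+1} − x_{i+1}·y_i:
  2, -40, -22  ⇒  2A = -60, A = -30.
Then Σ (y_i + y_{i+1})·c_i = -360, so ȳ = -360 / (6·(-30)) = 2.

2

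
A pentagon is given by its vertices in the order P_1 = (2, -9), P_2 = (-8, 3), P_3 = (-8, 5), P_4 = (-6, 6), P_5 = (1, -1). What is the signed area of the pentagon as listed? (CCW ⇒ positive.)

Apply the shoelace formula: 2A = Σ (x_i·y_{i+1} − x_{i+1}·y_i), indices taken mod 5.
Cross-terms: -66, -16, -18, 0, -7  ⇒  Σ = -107
Signed area = Σ/2 = -53.5 (negative ⇒ clockwise traversal).

-53.5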